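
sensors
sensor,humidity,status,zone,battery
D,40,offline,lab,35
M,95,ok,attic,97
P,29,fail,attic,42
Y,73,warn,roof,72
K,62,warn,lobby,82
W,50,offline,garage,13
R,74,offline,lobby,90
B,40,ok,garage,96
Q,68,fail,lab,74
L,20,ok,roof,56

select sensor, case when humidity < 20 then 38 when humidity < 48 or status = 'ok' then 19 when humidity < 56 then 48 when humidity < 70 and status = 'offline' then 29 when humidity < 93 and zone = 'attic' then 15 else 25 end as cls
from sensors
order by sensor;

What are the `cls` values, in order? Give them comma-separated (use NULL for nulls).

19, 19, 25, 19, 19, 19, 25, 25, 48, 25

sensor=B: humidity < 48 or status = 'ok' → 19
sensor=D: humidity < 48 or status = 'ok' → 19
sensor=K: ELSE → 25
sensor=L: humidity < 48 or status = 'ok' → 19
sensor=M: humidity < 48 or status = 'ok' → 19
sensor=P: humidity < 48 or status = 'ok' → 19
sensor=Q: ELSE → 25
sensor=R: ELSE → 25
sensor=W: humidity < 56 → 48
sensor=Y: ELSE → 25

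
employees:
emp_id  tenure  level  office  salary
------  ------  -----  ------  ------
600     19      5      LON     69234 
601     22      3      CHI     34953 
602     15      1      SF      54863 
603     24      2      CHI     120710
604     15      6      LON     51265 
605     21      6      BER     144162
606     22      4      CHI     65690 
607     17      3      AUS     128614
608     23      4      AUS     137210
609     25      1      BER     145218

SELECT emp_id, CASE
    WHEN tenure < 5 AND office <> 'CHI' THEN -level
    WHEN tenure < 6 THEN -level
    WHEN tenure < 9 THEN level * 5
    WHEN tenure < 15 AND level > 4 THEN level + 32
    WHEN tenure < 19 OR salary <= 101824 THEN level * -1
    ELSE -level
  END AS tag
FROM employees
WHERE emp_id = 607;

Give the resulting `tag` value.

emp_id = 607: tenure=17, level=3, office=AUS, salary=128614.
tenure < 5 AND office <> 'CHI' → false
tenure < 6 → false
tenure < 9 → false
tenure < 15 AND level > 4 → false
tenure < 19 OR salary <= 101824 → true → -3

-3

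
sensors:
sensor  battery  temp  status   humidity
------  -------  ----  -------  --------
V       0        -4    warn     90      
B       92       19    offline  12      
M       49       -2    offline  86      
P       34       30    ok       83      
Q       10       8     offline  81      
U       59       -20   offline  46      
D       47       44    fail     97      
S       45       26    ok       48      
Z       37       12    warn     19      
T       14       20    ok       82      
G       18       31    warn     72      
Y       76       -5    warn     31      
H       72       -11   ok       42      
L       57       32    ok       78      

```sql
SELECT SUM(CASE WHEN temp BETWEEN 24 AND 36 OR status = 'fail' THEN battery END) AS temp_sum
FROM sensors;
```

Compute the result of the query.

sensor=V: ✗
sensor=B: ✗
sensor=M: ✗
sensor=P: ✓ → 34
sensor=Q: ✗
sensor=U: ✗
sensor=D: ✓ → 47
sensor=S: ✓ → 45
sensor=Z: ✗
sensor=T: ✗
sensor=G: ✓ → 18
sensor=Y: ✗
sensor=H: ✗
sensor=L: ✓ → 57
temp_sum = 34 + 47 + 45 + 18 + 57 = 201

201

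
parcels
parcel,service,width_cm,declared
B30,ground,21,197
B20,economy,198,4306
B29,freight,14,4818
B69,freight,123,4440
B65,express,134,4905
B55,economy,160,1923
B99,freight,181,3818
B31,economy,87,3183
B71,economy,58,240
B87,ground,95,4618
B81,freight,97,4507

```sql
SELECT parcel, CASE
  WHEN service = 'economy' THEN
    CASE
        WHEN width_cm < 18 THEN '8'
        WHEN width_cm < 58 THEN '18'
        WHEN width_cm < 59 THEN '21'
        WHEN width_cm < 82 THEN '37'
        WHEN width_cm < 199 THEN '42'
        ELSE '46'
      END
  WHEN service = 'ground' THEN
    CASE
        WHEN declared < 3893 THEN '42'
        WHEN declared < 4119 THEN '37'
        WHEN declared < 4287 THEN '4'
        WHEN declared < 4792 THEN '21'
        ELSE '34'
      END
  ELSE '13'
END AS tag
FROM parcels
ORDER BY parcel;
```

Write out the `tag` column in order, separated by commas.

parcel=B20: service='economy' → inner[width_cm < 199] → 42
parcel=B29: service='freight' → outer ELSE → 13
parcel=B30: service='ground' → inner[declared < 3893] → 42
parcel=B31: service='economy' → inner[width_cm < 199] → 42
parcel=B55: service='economy' → inner[width_cm < 199] → 42
parcel=B65: service='express' → outer ELSE → 13
parcel=B69: service='freight' → outer ELSE → 13
parcel=B71: service='economy' → inner[width_cm < 59] → 21
parcel=B81: service='freight' → outer ELSE → 13
parcel=B87: service='ground' → inner[declared < 4792] → 21
parcel=B99: service='freight' → outer ELSE → 13

42, 13, 42, 42, 42, 13, 13, 21, 13, 21, 13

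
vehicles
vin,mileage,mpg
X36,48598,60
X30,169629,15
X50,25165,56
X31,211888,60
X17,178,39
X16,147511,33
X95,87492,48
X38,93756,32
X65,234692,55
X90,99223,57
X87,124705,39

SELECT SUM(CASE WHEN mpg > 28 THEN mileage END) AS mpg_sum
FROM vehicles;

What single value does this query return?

1073208

vin=X36: ✓ → 48598
vin=X30: ✗
vin=X50: ✓ → 25165
vin=X31: ✓ → 211888
vin=X17: ✓ → 178
vin=X16: ✓ → 147511
vin=X95: ✓ → 87492
vin=X38: ✓ → 93756
vin=X65: ✓ → 234692
vin=X90: ✓ → 99223
vin=X87: ✓ → 124705
mpg_sum = 48598 + 25165 + 211888 + 178 + 147511 + 87492 + 93756 + 234692 + 99223 + 124705 = 1073208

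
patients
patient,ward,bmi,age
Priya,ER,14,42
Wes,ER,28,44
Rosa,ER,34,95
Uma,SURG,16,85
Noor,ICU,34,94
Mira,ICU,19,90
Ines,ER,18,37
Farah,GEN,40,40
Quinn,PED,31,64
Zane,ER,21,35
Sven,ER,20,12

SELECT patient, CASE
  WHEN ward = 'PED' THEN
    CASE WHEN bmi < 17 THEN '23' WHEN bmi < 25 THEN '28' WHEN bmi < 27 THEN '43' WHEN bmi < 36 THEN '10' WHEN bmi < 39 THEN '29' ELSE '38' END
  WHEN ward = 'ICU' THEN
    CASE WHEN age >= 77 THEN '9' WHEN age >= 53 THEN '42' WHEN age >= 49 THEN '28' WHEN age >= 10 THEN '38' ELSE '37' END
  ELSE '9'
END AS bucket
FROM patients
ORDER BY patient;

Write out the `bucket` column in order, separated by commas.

9, 9, 9, 9, 9, 10, 9, 9, 9, 9, 9

patient=Farah: ward='GEN' → outer ELSE → 9
patient=Ines: ward='ER' → outer ELSE → 9
patient=Mira: ward='ICU' → inner[age >= 77] → 9
patient=Noor: ward='ICU' → inner[age >= 77] → 9
patient=Priya: ward='ER' → outer ELSE → 9
patient=Quinn: ward='PED' → inner[bmi < 36] → 10
patient=Rosa: ward='ER' → outer ELSE → 9
patient=Sven: ward='ER' → outer ELSE → 9
patient=Uma: ward='SURG' → outer ELSE → 9
patient=Wes: ward='ER' → outer ELSE → 9
patient=Zane: ward='ER' → outer ELSE → 9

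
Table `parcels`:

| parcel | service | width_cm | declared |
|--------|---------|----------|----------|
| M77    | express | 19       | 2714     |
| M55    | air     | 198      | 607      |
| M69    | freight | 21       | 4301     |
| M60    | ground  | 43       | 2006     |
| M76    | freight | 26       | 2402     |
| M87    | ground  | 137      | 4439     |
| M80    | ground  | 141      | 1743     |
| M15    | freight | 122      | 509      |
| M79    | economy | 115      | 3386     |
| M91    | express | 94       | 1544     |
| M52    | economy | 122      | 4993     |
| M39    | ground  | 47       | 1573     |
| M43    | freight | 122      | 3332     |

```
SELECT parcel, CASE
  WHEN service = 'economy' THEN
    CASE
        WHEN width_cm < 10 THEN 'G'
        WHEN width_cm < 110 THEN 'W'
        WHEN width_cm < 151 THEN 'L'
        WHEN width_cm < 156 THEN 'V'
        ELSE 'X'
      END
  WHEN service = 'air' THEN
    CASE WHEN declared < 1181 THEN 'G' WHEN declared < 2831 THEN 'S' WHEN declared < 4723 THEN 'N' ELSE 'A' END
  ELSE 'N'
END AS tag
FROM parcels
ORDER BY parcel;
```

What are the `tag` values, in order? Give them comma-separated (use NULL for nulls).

parcel=M15: service='freight' → outer ELSE → N
parcel=M39: service='ground' → outer ELSE → N
parcel=M43: service='freight' → outer ELSE → N
parcel=M52: service='economy' → inner[width_cm < 151] → L
parcel=M55: service='air' → inner[declared < 1181] → G
parcel=M60: service='ground' → outer ELSE → N
parcel=M69: service='freight' → outer ELSE → N
parcel=M76: service='freight' → outer ELSE → N
parcel=M77: service='express' → outer ELSE → N
parcel=M79: service='economy' → inner[width_cm < 151] → L
parcel=M80: service='ground' → outer ELSE → N
parcel=M87: service='ground' → outer ELSE → N
parcel=M91: service='express' → outer ELSE → N

N, N, N, L, G, N, N, N, N, L, N, N, N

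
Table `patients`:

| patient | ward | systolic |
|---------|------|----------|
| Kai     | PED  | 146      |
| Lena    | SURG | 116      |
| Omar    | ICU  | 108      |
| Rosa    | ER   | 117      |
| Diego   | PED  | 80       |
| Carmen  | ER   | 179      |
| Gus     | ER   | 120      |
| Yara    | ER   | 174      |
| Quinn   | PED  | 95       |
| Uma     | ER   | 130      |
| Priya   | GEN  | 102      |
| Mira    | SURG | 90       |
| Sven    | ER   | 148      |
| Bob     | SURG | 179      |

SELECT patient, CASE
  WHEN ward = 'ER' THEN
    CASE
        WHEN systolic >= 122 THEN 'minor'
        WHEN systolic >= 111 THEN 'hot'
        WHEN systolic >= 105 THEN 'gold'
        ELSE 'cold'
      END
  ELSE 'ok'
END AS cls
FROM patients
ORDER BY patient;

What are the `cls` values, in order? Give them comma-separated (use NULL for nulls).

patient=Bob: ward='SURG' → outer ELSE → ok
patient=Carmen: ward='ER' → inner[systolic >= 122] → minor
patient=Diego: ward='PED' → outer ELSE → ok
patient=Gus: ward='ER' → inner[systolic >= 111] → hot
patient=Kai: ward='PED' → outer ELSE → ok
patient=Lena: ward='SURG' → outer ELSE → ok
patient=Mira: ward='SURG' → outer ELSE → ok
patient=Omar: ward='ICU' → outer ELSE → ok
patient=Priya: ward='GEN' → outer ELSE → ok
patient=Quinn: ward='PED' → outer ELSE → ok
patient=Rosa: ward='ER' → inner[systolic >= 111] → hot
patient=Sven: ward='ER' → inner[systolic >= 122] → minor
patient=Uma: ward='ER' → inner[systolic >= 122] → minor
patient=Yara: ward='ER' → inner[systolic >= 122] → minor

ok, minor, ok, hot, ok, ok, ok, ok, ok, ok, hot, minor, minor, minor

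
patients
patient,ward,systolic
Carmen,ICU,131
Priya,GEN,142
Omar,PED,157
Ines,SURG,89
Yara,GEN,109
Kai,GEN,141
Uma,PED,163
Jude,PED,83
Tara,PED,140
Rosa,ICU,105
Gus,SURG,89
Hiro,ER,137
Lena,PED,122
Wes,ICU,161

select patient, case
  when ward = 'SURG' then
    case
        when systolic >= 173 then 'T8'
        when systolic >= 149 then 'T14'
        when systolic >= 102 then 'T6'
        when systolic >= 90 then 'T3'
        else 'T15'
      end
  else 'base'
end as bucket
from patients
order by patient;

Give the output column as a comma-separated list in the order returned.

base, T15, base, T15, base, base, base, base, base, base, base, base, base, base

patient=Carmen: ward='ICU' → outer ELSE → base
patient=Gus: ward='SURG' → inner[ELSE] → T15
patient=Hiro: ward='ER' → outer ELSE → base
patient=Ines: ward='SURG' → inner[ELSE] → T15
patient=Jude: ward='PED' → outer ELSE → base
patient=Kai: ward='GEN' → outer ELSE → base
patient=Lena: ward='PED' → outer ELSE → base
patient=Omar: ward='PED' → outer ELSE → base
patient=Priya: ward='GEN' → outer ELSE → base
patient=Rosa: ward='ICU' → outer ELSE → base
patient=Tara: ward='PED' → outer ELSE → base
patient=Uma: ward='PED' → outer ELSE → base
patient=Wes: ward='ICU' → outer ELSE → base
patient=Yara: ward='GEN' → outer ELSE → base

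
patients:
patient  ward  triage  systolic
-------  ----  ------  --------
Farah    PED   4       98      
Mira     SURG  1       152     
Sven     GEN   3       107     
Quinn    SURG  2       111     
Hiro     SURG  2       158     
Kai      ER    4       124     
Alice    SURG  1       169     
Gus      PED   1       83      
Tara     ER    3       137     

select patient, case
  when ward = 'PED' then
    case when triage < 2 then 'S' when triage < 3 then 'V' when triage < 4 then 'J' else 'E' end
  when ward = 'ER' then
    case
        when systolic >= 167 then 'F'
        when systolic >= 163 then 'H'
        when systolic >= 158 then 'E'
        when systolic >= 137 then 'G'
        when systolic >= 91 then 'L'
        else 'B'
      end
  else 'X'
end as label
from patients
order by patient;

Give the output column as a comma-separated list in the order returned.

X, E, S, X, L, X, X, X, G

patient=Alice: ward='SURG' → outer ELSE → X
patient=Farah: ward='PED' → inner[ELSE] → E
patient=Gus: ward='PED' → inner[triage < 2] → S
patient=Hiro: ward='SURG' → outer ELSE → X
patient=Kai: ward='ER' → inner[systolic >= 91] → L
patient=Mira: ward='SURG' → outer ELSE → X
patient=Quinn: ward='SURG' → outer ELSE → X
patient=Sven: ward='GEN' → outer ELSE → X
patient=Tara: ward='ER' → inner[systolic >= 137] → G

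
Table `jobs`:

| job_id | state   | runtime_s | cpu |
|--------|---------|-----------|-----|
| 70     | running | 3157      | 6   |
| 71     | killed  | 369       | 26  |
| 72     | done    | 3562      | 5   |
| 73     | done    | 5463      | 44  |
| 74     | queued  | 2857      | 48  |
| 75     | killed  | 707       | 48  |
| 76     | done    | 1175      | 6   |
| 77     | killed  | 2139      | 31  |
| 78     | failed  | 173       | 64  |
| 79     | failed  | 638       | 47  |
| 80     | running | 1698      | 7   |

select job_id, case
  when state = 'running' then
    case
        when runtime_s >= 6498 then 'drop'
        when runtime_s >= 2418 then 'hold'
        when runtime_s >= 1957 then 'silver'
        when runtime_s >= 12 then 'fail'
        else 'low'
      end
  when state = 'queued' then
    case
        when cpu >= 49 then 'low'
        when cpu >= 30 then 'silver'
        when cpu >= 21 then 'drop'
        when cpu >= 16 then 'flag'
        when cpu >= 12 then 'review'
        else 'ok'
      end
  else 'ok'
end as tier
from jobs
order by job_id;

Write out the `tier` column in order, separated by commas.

job_id=70: state='running' → inner[runtime_s >= 2418] → hold
job_id=71: state='killed' → outer ELSE → ok
job_id=72: state='done' → outer ELSE → ok
job_id=73: state='done' → outer ELSE → ok
job_id=74: state='queued' → inner[cpu >= 30] → silver
job_id=75: state='killed' → outer ELSE → ok
job_id=76: state='done' → outer ELSE → ok
job_id=77: state='killed' → outer ELSE → ok
job_id=78: state='failed' → outer ELSE → ok
job_id=79: state='failed' → outer ELSE → ok
job_id=80: state='running' → inner[runtime_s >= 12] → fail

hold, ok, ok, ok, silver, ok, ok, ok, ok, ok, fail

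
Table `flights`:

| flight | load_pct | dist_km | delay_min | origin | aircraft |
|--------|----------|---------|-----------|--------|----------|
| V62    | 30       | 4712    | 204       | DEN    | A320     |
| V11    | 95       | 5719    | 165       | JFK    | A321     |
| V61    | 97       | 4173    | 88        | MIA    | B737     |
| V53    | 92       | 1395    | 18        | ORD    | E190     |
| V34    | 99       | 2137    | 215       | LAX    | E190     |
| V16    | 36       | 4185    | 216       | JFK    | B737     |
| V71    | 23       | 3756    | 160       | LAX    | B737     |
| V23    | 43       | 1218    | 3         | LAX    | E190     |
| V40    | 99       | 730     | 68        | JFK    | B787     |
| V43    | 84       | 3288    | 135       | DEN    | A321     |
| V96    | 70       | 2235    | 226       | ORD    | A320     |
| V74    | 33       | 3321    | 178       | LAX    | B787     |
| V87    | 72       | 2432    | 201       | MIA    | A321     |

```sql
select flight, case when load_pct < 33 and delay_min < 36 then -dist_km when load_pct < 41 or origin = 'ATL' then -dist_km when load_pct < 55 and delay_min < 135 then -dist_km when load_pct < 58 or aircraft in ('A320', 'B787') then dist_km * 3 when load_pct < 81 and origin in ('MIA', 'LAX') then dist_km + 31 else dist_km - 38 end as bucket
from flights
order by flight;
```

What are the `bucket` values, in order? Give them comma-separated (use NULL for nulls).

flight=V11: ELSE → 5681
flight=V16: load_pct < 41 or origin = 'ATL' → -4185
flight=V23: load_pct < 55 and delay_min < 135 → -1218
flight=V34: ELSE → 2099
flight=V40: load_pct < 58 or aircraft in ('A320', 'B787') → 2190
flight=V43: ELSE → 3250
flight=V53: ELSE → 1357
flight=V61: ELSE → 4135
flight=V62: load_pct < 41 or origin = 'ATL' → -4712
flight=V71: load_pct < 41 or origin = 'ATL' → -3756
flight=V74: load_pct < 41 or origin = 'ATL' → -3321
flight=V87: load_pct < 81 and origin in ('MIA', 'LAX') → 2463
flight=V96: load_pct < 58 or aircraft in ('A320', 'B787') → 6705

5681, -4185, -1218, 2099, 2190, 3250, 1357, 4135, -4712, -3756, -3321, 2463, 6705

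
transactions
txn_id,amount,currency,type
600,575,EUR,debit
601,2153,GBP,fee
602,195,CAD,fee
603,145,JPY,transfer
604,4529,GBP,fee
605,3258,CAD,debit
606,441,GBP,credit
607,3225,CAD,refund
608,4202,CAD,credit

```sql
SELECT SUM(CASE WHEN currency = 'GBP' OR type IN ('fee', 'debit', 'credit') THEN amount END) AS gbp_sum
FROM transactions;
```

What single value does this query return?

15353

txn_id=600: ✓ → 575
txn_id=601: ✓ → 2153
txn_id=602: ✓ → 195
txn_id=603: ✗
txn_id=604: ✓ → 4529
txn_id=605: ✓ → 3258
txn_id=606: ✓ → 441
txn_id=607: ✗
txn_id=608: ✓ → 4202
gbp_sum = 575 + 2153 + 195 + 4529 + 3258 + 441 + 4202 = 15353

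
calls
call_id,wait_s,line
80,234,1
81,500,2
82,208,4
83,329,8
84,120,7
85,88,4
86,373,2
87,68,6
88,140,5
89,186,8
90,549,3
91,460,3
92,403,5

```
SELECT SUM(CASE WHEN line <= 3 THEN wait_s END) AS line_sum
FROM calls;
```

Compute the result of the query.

call_id=80: ✓ → 234
call_id=81: ✓ → 500
call_id=82: ✗
call_id=83: ✗
call_id=84: ✗
call_id=85: ✗
call_id=86: ✓ → 373
call_id=87: ✗
call_id=88: ✗
call_id=89: ✗
call_id=90: ✓ → 549
call_id=91: ✓ → 460
call_id=92: ✗
line_sum = 234 + 500 + 373 + 549 + 460 = 2116

2116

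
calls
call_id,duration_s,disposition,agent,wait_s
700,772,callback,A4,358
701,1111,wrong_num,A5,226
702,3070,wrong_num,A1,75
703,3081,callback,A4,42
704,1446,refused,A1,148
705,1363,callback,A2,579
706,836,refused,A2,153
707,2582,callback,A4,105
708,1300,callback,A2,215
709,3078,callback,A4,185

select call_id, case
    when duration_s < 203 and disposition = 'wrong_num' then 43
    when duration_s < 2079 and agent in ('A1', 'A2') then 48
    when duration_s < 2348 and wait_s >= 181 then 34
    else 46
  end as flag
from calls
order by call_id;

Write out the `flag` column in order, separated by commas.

call_id=700: duration_s < 2348 and wait_s >= 181 → 34
call_id=701: duration_s < 2348 and wait_s >= 181 → 34
call_id=702: ELSE → 46
call_id=703: ELSE → 46
call_id=704: duration_s < 2079 and agent in ('A1', 'A2') → 48
call_id=705: duration_s < 2079 and agent in ('A1', 'A2') → 48
call_id=706: duration_s < 2079 and agent in ('A1', 'A2') → 48
call_id=707: ELSE → 46
call_id=708: duration_s < 2079 and agent in ('A1', 'A2') → 48
call_id=709: ELSE → 46

34, 34, 46, 46, 48, 48, 48, 46, 48, 46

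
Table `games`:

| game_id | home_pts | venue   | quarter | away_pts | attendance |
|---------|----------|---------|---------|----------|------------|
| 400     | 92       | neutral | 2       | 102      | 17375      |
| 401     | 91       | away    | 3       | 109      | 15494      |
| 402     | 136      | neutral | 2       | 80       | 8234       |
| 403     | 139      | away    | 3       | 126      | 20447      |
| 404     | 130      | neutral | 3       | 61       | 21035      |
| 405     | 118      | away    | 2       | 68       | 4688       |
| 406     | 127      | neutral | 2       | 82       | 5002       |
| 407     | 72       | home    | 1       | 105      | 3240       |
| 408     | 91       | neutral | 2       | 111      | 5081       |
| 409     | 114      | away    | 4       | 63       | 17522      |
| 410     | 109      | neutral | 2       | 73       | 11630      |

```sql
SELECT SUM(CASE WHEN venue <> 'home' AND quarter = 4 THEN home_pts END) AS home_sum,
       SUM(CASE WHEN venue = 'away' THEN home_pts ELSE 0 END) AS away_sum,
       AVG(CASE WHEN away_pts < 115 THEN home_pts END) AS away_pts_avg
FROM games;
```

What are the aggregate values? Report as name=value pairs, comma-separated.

home_sum=114, away_sum=462, away_pts_avg=108

[home_sum: venue <> 'home' AND quarter = 4]
game_id=400: ✗
game_id=401: ✗
game_id=402: ✗
game_id=403: ✗
game_id=404: ✗
game_id=405: ✗
game_id=406: ✗
game_id=407: ✗
game_id=408: ✗
game_id=409: ✓ → 114
game_id=410: ✗
home_sum = 114
—
[away_sum: venue = 'away']
game_id=400: ✗
game_id=401: ✓ → 91
game_id=402: ✗
game_id=403: ✓ → 139
game_id=404: ✗
game_id=405: ✓ → 118
game_id=406: ✗
game_id=407: ✗
game_id=408: ✗
game_id=409: ✓ → 114
game_id=410: ✗
away_sum = 91 + 139 + 118 + 114 = 462
—
[away_pts_avg: away_pts < 115]
game_id=400: ✓ → 92
game_id=401: ✓ → 91
game_id=402: ✓ → 136
game_id=403: ✗
game_id=404: ✓ → 130
game_id=405: ✓ → 118
game_id=406: ✓ → 127
game_id=407: ✓ → 72
game_id=408: ✓ → 91
game_id=409: ✓ → 114
game_id=410: ✓ → 109
away_pts_avg = (92 + 91 + 136 + 130 + 118 + 127 + 72 + 91 + 114 + 109) / 10 = 108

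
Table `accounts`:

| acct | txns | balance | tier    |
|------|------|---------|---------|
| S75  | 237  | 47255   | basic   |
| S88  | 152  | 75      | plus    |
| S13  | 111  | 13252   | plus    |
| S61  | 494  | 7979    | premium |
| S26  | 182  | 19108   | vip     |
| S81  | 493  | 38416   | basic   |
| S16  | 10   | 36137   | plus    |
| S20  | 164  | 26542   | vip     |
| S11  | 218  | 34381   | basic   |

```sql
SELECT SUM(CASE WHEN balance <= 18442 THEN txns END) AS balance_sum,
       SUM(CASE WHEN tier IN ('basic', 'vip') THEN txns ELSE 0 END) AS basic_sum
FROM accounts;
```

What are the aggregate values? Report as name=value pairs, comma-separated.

[balance_sum: balance <= 18442]
acct=S75: ✗
acct=S88: ✓ → 152
acct=S13: ✓ → 111
acct=S61: ✓ → 494
acct=S26: ✗
acct=S81: ✗
acct=S16: ✗
acct=S20: ✗
acct=S11: ✗
balance_sum = 152 + 111 + 494 = 757
—
[basic_sum: tier IN ('basic', 'vip')]
acct=S75: ✓ → 237
acct=S88: ✗
acct=S13: ✗
acct=S61: ✗
acct=S26: ✓ → 182
acct=S81: ✓ → 493
acct=S16: ✗
acct=S20: ✓ → 164
acct=S11: ✓ → 218
basic_sum = 237 + 182 + 493 + 164 + 218 = 1294

balance_sum=757, basic_sum=1294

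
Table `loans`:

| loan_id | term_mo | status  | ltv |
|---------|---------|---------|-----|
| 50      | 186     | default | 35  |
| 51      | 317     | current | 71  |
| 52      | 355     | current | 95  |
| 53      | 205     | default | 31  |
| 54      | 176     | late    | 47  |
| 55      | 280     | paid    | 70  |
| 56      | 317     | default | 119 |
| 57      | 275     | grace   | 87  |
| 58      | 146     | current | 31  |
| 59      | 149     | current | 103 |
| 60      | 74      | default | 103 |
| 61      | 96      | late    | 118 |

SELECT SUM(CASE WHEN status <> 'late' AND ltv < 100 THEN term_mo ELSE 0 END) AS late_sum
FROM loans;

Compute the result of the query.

loan_id=50: ✓ → 186
loan_id=51: ✓ → 317
loan_id=52: ✓ → 355
loan_id=53: ✓ → 205
loan_id=54: ✗
loan_id=55: ✓ → 280
loan_id=56: ✗
loan_id=57: ✓ → 275
loan_id=58: ✓ → 146
loan_id=59: ✗
loan_id=60: ✗
loan_id=61: ✗
late_sum = 186 + 317 + 355 + 205 + 280 + 275 + 146 = 1764

1764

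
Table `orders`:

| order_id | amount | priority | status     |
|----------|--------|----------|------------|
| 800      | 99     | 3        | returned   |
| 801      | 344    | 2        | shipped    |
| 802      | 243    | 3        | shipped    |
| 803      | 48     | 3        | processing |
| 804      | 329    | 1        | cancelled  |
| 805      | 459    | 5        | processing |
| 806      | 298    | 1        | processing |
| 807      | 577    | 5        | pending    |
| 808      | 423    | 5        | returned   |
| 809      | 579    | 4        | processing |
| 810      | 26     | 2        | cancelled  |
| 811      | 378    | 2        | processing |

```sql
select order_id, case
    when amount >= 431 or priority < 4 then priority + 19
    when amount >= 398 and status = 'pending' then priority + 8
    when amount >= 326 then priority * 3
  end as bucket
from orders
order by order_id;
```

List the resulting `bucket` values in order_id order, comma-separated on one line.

order_id=800: amount >= 431 or priority < 4 → 22
order_id=801: amount >= 431 or priority < 4 → 21
order_id=802: amount >= 431 or priority < 4 → 22
order_id=803: amount >= 431 or priority < 4 → 22
order_id=804: amount >= 431 or priority < 4 → 20
order_id=805: amount >= 431 or priority < 4 → 24
order_id=806: amount >= 431 or priority < 4 → 20
order_id=807: amount >= 431 or priority < 4 → 24
order_id=808: amount >= 326 → 15
order_id=809: amount >= 431 or priority < 4 → 23
order_id=810: amount >= 431 or priority < 4 → 21
order_id=811: amount >= 431 or priority < 4 → 21

22, 21, 22, 22, 20, 24, 20, 24, 15, 23, 21, 21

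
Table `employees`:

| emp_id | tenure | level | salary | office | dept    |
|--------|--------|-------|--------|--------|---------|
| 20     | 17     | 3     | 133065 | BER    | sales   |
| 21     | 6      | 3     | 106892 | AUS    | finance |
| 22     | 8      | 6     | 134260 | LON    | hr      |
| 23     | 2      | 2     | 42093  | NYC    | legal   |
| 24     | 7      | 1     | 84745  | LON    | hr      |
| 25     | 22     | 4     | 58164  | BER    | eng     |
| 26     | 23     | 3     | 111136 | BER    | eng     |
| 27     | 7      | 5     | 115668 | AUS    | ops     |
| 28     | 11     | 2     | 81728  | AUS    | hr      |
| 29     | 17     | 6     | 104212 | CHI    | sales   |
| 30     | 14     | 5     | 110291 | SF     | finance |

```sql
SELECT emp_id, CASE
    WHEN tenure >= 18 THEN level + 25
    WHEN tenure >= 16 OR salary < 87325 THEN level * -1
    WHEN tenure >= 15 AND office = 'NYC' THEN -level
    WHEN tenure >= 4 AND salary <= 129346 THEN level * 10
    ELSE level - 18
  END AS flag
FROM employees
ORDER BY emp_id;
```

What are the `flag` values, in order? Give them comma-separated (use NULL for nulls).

emp_id=20: tenure >= 16 OR salary < 87325 → -3
emp_id=21: tenure >= 4 AND salary <= 129346 → 30
emp_id=22: ELSE → -12
emp_id=23: tenure >= 16 OR salary < 87325 → -2
emp_id=24: tenure >= 16 OR salary < 87325 → -1
emp_id=25: tenure >= 18 → 29
emp_id=26: tenure >= 18 → 28
emp_id=27: tenure >= 4 AND salary <= 129346 → 50
emp_id=28: tenure >= 16 OR salary < 87325 → -2
emp_id=29: tenure >= 16 OR salary < 87325 → -6
emp_id=30: tenure >= 4 AND salary <= 129346 → 50

-3, 30, -12, -2, -1, 29, 28, 50, -2, -6, 50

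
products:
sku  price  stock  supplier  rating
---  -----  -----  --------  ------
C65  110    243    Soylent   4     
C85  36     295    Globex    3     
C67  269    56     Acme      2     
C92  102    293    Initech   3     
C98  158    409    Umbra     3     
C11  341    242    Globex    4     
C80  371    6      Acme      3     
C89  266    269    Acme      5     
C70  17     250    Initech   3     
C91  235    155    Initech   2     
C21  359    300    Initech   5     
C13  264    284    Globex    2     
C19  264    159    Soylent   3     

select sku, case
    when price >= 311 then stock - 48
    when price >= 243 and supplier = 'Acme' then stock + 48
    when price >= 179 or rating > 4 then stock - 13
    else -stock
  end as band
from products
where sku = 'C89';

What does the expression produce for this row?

sku = C89: price=266, stock=269, supplier=Acme, rating=5.
price >= 311 → false
price >= 243 and supplier = 'Acme' → true → 317

317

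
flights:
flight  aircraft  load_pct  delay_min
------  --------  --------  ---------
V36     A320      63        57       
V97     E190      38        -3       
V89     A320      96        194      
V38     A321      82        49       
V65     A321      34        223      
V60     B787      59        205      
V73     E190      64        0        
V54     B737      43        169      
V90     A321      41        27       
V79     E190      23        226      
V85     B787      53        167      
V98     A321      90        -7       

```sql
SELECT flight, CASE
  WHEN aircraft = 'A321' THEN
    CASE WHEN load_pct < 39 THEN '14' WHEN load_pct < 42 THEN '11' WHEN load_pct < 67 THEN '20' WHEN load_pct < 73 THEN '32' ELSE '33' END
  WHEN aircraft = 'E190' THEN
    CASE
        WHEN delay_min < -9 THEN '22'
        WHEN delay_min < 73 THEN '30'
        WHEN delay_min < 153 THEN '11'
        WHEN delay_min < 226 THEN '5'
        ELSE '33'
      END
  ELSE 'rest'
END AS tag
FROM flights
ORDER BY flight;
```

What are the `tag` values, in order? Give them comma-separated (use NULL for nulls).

rest, 33, rest, rest, 14, 30, 33, rest, rest, 11, 30, 33

flight=V36: aircraft='A320' → outer ELSE → rest
flight=V38: aircraft='A321' → inner[ELSE] → 33
flight=V54: aircraft='B737' → outer ELSE → rest
flight=V60: aircraft='B787' → outer ELSE → rest
flight=V65: aircraft='A321' → inner[load_pct < 39] → 14
flight=V73: aircraft='E190' → inner[delay_min < 73] → 30
flight=V79: aircraft='E190' → inner[ELSE] → 33
flight=V85: aircraft='B787' → outer ELSE → rest
flight=V89: aircraft='A320' → outer ELSE → rest
flight=V90: aircraft='A321' → inner[load_pct < 42] → 11
flight=V97: aircraft='E190' → inner[delay_min < 73] → 30
flight=V98: aircraft='A321' → inner[ELSE] → 33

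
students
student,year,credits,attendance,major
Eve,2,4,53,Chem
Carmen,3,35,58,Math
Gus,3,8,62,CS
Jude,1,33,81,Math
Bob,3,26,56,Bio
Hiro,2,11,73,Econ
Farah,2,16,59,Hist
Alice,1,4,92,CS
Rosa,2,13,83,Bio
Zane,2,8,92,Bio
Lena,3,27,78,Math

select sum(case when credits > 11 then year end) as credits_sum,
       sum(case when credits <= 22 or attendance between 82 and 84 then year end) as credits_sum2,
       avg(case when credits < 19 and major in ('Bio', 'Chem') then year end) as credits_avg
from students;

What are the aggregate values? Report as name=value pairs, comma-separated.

[credits_sum: credits > 11]
student=Eve: ✗
student=Carmen: ✓ → 3
student=Gus: ✗
student=Jude: ✓ → 1
student=Bob: ✓ → 3
student=Hiro: ✗
student=Farah: ✓ → 2
student=Alice: ✗
student=Rosa: ✓ → 2
student=Zane: ✗
student=Lena: ✓ → 3
credits_sum = 3 + 1 + 3 + 2 + 2 + 3 = 14
—
[credits_sum2: credits <= 22 or attendance between 82 and 84]
student=Eve: ✓ → 2
student=Carmen: ✗
student=Gus: ✓ → 3
student=Jude: ✗
student=Bob: ✗
student=Hiro: ✓ → 2
student=Farah: ✓ → 2
student=Alice: ✓ → 1
student=Rosa: ✓ → 2
student=Zane: ✓ → 2
student=Lena: ✗
credits_sum2 = 2 + 3 + 2 + 2 + 1 + 2 + 2 = 14
—
[credits_avg: credits < 19 and major in ('Bio', 'Chem')]
student=Eve: ✓ → 2
student=Carmen: ✗
student=Gus: ✗
student=Jude: ✗
student=Bob: ✗
student=Hiro: ✗
student=Farah: ✗
student=Alice: ✗
student=Rosa: ✓ → 2
student=Zane: ✓ → 2
student=Lena: ✗
credits_avg = (2 + 2 + 2) / 3 = 2

credits_sum=14, credits_sum2=14, credits_avg=2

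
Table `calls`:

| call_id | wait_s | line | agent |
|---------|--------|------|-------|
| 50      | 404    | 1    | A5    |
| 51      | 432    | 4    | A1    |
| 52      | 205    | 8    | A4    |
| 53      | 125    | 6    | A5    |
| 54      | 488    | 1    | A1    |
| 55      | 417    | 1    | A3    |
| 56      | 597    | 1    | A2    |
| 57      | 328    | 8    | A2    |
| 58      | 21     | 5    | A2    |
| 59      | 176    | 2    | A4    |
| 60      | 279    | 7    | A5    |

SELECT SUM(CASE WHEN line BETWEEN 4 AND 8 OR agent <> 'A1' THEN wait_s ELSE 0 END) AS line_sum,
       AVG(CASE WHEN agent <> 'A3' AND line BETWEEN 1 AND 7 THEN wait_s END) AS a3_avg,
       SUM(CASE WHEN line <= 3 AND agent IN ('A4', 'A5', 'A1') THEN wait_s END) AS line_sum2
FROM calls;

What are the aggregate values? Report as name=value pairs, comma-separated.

line_sum=2984, a3_avg=315.25, line_sum2=1068

[line_sum: line BETWEEN 4 AND 8 OR agent <> 'A1']
call_id=50: ✓ → 404
call_id=51: ✓ → 432
call_id=52: ✓ → 205
call_id=53: ✓ → 125
call_id=54: ✗
call_id=55: ✓ → 417
call_id=56: ✓ → 597
call_id=57: ✓ → 328
call_id=58: ✓ → 21
call_id=59: ✓ → 176
call_id=60: ✓ → 279
line_sum = 404 + 432 + 205 + 125 + 417 + 597 + 328 + 21 + 176 + 279 = 2984
—
[a3_avg: agent <> 'A3' AND line BETWEEN 1 AND 7]
call_id=50: ✓ → 404
call_id=51: ✓ → 432
call_id=52: ✗
call_id=53: ✓ → 125
call_id=54: ✓ → 488
call_id=55: ✗
call_id=56: ✓ → 597
call_id=57: ✗
call_id=58: ✓ → 21
call_id=59: ✓ → 176
call_id=60: ✓ → 279
a3_avg = (404 + 432 + 125 + 488 + 597 + 21 + 176 + 279) / 8 = 315.25
—
[line_sum2: line <= 3 AND agent IN ('A4', 'A5', 'A1')]
call_id=50: ✓ → 404
call_id=51: ✗
call_id=52: ✗
call_id=53: ✗
call_id=54: ✓ → 488
call_id=55: ✗
call_id=56: ✗
call_id=57: ✗
call_id=58: ✗
call_id=59: ✓ → 176
call_id=60: ✗
line_sum2 = 404 + 488 + 176 = 1068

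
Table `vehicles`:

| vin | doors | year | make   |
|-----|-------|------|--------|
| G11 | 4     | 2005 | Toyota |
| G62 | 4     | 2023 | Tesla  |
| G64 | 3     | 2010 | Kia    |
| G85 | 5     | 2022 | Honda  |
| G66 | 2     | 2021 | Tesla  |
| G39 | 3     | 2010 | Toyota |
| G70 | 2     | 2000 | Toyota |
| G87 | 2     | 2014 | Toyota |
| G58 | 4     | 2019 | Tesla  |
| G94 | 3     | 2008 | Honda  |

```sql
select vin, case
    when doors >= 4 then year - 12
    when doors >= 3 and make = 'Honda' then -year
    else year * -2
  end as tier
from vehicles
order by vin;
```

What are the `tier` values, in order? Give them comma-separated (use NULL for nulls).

1993, -4020, 2007, 2011, -4020, -4042, -4000, 2010, -4028, -2008

vin=G11: doors >= 4 → 1993
vin=G39: ELSE → -4020
vin=G58: doors >= 4 → 2007
vin=G62: doors >= 4 → 2011
vin=G64: ELSE → -4020
vin=G66: ELSE → -4042
vin=G70: ELSE → -4000
vin=G85: doors >= 4 → 2010
vin=G87: ELSE → -4028
vin=G94: doors >= 3 and make = 'Honda' → -2008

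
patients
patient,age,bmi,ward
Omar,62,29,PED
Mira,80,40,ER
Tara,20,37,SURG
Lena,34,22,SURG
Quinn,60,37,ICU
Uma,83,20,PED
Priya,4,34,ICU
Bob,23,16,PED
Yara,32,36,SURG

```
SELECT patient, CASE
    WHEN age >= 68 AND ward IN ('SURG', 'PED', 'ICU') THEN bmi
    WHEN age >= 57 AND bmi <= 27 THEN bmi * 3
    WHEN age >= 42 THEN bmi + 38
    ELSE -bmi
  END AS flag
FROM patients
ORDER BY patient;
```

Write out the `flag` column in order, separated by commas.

patient=Bob: ELSE → -16
patient=Lena: ELSE → -22
patient=Mira: age >= 42 → 78
patient=Omar: age >= 42 → 67
patient=Priya: ELSE → -34
patient=Quinn: age >= 42 → 75
patient=Tara: ELSE → -37
patient=Uma: age >= 68 AND ward IN ('SURG', 'PED', 'ICU') → 20
patient=Yara: ELSE → -36

-16, -22, 78, 67, -34, 75, -37, 20, -36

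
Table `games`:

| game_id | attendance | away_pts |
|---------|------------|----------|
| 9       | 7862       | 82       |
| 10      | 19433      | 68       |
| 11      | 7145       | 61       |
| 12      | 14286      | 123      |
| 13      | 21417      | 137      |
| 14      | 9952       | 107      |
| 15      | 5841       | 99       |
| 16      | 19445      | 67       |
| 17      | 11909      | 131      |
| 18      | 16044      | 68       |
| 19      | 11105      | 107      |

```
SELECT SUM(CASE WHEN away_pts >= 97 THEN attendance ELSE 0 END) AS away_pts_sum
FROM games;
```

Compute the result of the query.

game_id=9: ✗
game_id=10: ✗
game_id=11: ✗
game_id=12: ✓ → 14286
game_id=13: ✓ → 21417
game_id=14: ✓ → 9952
game_id=15: ✓ → 5841
game_id=16: ✗
game_id=17: ✓ → 11909
game_id=18: ✗
game_id=19: ✓ → 11105
away_pts_sum = 14286 + 21417 + 9952 + 5841 + 11909 + 11105 = 74510

74510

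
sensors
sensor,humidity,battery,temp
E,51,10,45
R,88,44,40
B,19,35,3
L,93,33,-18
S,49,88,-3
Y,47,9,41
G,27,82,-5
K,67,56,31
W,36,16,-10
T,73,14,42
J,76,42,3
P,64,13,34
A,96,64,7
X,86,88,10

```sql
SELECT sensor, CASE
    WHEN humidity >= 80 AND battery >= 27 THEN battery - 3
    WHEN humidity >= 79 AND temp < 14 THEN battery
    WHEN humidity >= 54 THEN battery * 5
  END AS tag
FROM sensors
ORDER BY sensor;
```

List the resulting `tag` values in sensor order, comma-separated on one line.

sensor=A: humidity >= 80 AND battery >= 27 → 61
sensor=B: (no match → NULL) → NULL
sensor=E: (no match → NULL) → NULL
sensor=G: (no match → NULL) → NULL
sensor=J: humidity >= 54 → 210
sensor=K: humidity >= 54 → 280
sensor=L: humidity >= 80 AND battery >= 27 → 30
sensor=P: humidity >= 54 → 65
sensor=R: humidity >= 80 AND battery >= 27 → 41
sensor=S: (no match → NULL) → NULL
sensor=T: humidity >= 54 → 70
sensor=W: (no match → NULL) → NULL
sensor=X: humidity >= 80 AND battery >= 27 → 85
sensor=Y: (no match → NULL) → NULL

61, NULL, NULL, NULL, 210, 280, 30, 65, 41, NULL, 70, NULL, 85, NULL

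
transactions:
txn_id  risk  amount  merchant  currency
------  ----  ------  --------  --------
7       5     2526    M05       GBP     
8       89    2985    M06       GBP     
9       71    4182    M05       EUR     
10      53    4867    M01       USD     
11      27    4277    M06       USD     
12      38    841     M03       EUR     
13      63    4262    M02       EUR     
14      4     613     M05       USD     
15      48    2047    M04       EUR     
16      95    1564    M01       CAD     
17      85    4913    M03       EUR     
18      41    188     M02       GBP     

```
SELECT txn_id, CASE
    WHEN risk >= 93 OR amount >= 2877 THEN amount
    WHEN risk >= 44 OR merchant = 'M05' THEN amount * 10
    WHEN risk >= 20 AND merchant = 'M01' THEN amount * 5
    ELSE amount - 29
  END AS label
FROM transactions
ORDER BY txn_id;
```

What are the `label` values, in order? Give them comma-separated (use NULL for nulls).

25260, 2985, 4182, 4867, 4277, 812, 4262, 6130, 20470, 1564, 4913, 159

txn_id=7: risk >= 44 OR merchant = 'M05' → 25260
txn_id=8: risk >= 93 OR amount >= 2877 → 2985
txn_id=9: risk >= 93 OR amount >= 2877 → 4182
txn_id=10: risk >= 93 OR amount >= 2877 → 4867
txn_id=11: risk >= 93 OR amount >= 2877 → 4277
txn_id=12: ELSE → 812
txn_id=13: risk >= 93 OR amount >= 2877 → 4262
txn_id=14: risk >= 44 OR merchant = 'M05' → 6130
txn_id=15: risk >= 44 OR merchant = 'M05' → 20470
txn_id=16: risk >= 93 OR amount >= 2877 → 1564
txn_id=17: risk >= 93 OR amount >= 2877 → 4913
txn_id=18: ELSE → 159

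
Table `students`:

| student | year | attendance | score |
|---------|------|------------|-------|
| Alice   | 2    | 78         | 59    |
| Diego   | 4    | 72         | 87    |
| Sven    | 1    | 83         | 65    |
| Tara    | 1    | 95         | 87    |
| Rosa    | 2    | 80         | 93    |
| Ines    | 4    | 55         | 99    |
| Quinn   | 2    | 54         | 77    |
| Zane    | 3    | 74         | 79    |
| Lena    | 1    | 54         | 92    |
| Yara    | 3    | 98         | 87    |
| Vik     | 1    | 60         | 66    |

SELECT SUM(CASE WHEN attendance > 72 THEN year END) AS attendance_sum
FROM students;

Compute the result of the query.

student=Alice: ✓ → 2
student=Diego: ✗
student=Sven: ✓ → 1
student=Tara: ✓ → 1
student=Rosa: ✓ → 2
student=Ines: ✗
student=Quinn: ✗
student=Zane: ✓ → 3
student=Lena: ✗
student=Yara: ✓ → 3
student=Vik: ✗
attendance_sum = 2 + 1 + 1 + 2 + 3 + 3 = 12

12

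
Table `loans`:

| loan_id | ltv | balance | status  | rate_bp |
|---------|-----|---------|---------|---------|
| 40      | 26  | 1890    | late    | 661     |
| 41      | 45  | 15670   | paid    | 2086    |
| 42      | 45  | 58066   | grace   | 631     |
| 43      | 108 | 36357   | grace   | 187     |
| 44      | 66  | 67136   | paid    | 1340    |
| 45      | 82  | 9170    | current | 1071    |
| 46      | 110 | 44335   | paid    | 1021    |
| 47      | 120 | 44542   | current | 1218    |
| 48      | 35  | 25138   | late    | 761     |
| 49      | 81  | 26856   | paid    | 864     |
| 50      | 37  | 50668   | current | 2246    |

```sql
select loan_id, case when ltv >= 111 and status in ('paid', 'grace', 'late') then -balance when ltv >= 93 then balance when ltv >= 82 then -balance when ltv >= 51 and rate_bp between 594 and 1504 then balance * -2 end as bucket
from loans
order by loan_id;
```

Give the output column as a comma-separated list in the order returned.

loan_id=40: (no match → NULL) → NULL
loan_id=41: (no match → NULL) → NULL
loan_id=42: (no match → NULL) → NULL
loan_id=43: ltv >= 93 → 36357
loan_id=44: ltv >= 51 and rate_bp between 594 and 1504 → -134272
loan_id=45: ltv >= 82 → -9170
loan_id=46: ltv >= 93 → 44335
loan_id=47: ltv >= 93 → 44542
loan_id=48: (no match → NULL) → NULL
loan_id=49: ltv >= 51 and rate_bp between 594 and 1504 → -53712
loan_id=50: (no match → NULL) → NULL

NULL, NULL, NULL, 36357, -134272, -9170, 44335, 44542, NULL, -53712, NULL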